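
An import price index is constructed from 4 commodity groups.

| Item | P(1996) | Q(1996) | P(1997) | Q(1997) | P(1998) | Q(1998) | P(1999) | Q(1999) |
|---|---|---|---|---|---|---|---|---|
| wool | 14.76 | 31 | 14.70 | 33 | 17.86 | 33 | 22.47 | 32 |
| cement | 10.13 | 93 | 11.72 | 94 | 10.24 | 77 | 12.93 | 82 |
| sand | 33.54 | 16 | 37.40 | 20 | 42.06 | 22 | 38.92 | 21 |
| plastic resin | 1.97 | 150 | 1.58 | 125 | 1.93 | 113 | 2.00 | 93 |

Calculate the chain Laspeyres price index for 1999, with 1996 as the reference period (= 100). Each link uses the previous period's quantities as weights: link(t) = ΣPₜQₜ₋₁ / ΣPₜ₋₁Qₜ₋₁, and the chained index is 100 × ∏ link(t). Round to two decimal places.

Link 1996→1997:
ΣP(1997)Q(1996) = 14.70×31 + 11.72×93 + 37.40×16 + 1.58×150 = 455.7 + 1089.96 + 598.4 + 237 = 2381.06
ΣP(1996)Q(1996) = 14.76×31 + 10.13×93 + 33.54×16 + 1.97×150 = 457.56 + 942.09 + 536.64 + 295.5 = 2231.79
link = 2381.06/2231.79 = 1.066884
Link 1997→1998:
ΣP(1998)Q(1997) = 17.86×33 + 10.24×94 + 42.06×20 + 1.93×125 = 589.38 + 962.56 + 841.2 + 241.25 = 2634.39
ΣP(1997)Q(1997) = 14.70×33 + 11.72×94 + 37.40×20 + 1.58×125 = 485.1 + 1101.68 + 748 + 197.5 = 2532.28
link = 2634.39/2532.28 = 1.040323
Link 1998→1999:
ΣP(1999)Q(1998) = 22.47×33 + 12.93×77 + 38.92×22 + 2.00×113 = 741.51 + 995.61 + 856.24 + 226 = 2819.36
ΣP(1998)Q(1998) = 17.86×33 + 10.24×77 + 42.06×22 + 1.93×113 = 589.38 + 788.48 + 925.32 + 218.09 = 2521.27
link = 2819.36/2521.27 = 1.118230
Chained index = 100 × 1.066884 × 1.040323 × 1.118230 = 124.1128

124.11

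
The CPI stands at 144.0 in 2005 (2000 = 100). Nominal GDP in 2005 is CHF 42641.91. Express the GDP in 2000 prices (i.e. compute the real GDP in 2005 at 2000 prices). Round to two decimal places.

29612.44

Real = Nominal ÷ (Index/100) = 42641.91 ÷ (144.0/100)
     = 42641.91 ÷ 1.440 = 29612.4375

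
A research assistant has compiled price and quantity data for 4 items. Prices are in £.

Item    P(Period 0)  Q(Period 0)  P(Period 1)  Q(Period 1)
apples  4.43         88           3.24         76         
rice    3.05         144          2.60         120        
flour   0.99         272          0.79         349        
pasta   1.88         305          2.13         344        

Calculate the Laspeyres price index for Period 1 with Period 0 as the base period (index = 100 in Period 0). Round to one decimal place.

Laspeyres price index uses base-period quantities as weights.
ΣP(Period 1)·Q(Period 0) = 3.24×88 + 2.60×144 + 0.79×272 + 2.13×305 = 285.12 + 374.4 + 214.88 + 649.65 = 1524.05
ΣP(Period 0)·Q(Period 0) = 4.43×88 + 3.05×144 + 0.99×272 + 1.88×305 = 389.84 + 439.2 + 269.28 + 573.4 = 1671.72
Index = 1524.05 / 1671.72 × 100 = 91.1666

91.2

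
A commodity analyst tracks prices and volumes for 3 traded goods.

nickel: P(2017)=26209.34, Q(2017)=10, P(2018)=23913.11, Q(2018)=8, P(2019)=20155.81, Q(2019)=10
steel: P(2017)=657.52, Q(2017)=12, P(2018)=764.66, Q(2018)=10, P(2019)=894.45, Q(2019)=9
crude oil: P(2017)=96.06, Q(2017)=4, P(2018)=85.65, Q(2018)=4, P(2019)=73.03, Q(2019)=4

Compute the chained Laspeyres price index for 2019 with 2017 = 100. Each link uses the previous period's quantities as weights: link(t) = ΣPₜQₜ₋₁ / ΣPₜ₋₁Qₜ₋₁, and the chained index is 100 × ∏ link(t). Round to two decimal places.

78.67

Link 2017→2018:
ΣP(2018)Q(2017) = 23913.11×10 + 764.66×12 + 85.65×4 = 239131.1 + 9175.92 + 342.6 = 248649.62
ΣP(2017)Q(2017) = 26209.34×10 + 657.52×12 + 96.06×4 = 262093.4 + 7890.24 + 384.24 = 270367.88
link = 248649.62/270367.88 = 0.919671
Link 2018→2019:
ΣP(2019)Q(2018) = 20155.81×8 + 894.45×10 + 73.03×4 = 161246.48 + 8944.5 + 292.12 = 170483.1
ΣP(2018)Q(2018) = 23913.11×8 + 764.66×10 + 85.65×4 = 191304.88 + 7646.6 + 342.6 = 199294.08
link = 170483.1/199294.08 = 0.855435
Chained index = 100 × 0.919671 × 0.855435 = 78.6719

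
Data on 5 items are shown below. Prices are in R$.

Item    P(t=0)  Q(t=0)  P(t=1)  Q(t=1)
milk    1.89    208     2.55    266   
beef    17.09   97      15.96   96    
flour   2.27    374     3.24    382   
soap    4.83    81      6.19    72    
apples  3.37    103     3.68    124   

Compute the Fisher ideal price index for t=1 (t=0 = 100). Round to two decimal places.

Laspeyres component (base-period weights):
ΣP(t=1)Q(t=0) = 2.55×208 + 15.96×97 + 3.24×374 + 6.19×81 + 3.68×103 = 530.4 + 1548.12 + 1211.76 + 501.39 + 379.04 = 4170.71
ΣP(t=0)Q(t=0) = 1.89×208 + 17.09×97 + 2.27×374 + 4.83×81 + 3.37×103 = 393.12 + 1657.73 + 848.98 + 391.23 + 347.11 = 3638.17
L = 4170.71 / 3638.17 × 100 = 114.6376
Paasche component (current-period weights):
ΣP(t=1)Q(t=1) = 2.55×266 + 15.96×96 + 3.24×382 + 6.19×72 + 3.68×124 = 678.3 + 1532.16 + 1237.68 + 445.68 + 456.32 = 4350.14
ΣP(t=0)Q(t=1) = 1.89×266 + 17.09×96 + 2.27×382 + 4.83×72 + 3.37×124 = 502.74 + 1640.64 + 867.14 + 347.76 + 417.88 = 3776.16
P = 4350.14 / 3776.16 × 100 = 115.2001
Fisher = √(L × P) = √(114.6376 × 115.2001) = 114.9185

114.92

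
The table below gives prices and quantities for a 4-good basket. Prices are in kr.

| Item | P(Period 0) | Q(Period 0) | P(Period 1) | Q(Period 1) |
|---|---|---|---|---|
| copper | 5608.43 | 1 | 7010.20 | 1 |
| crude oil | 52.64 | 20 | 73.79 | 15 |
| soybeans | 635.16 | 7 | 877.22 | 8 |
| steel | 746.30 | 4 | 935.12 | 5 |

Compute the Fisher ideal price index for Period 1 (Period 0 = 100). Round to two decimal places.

130.29

Laspeyres component (base-period weights):
ΣP(Period 1)Q(Period 0) = 7010.20×1 + 73.79×20 + 877.22×7 + 935.12×4 = 7010.2 + 1475.8 + 6140.54 + 3740.48 = 18367.02
ΣP(Period 0)Q(Period 0) = 5608.43×1 + 52.64×20 + 635.16×7 + 746.30×4 = 5608.43 + 1052.8 + 4446.12 + 2985.2 = 14092.55
L = 18367.02 / 14092.55 × 100 = 130.3314
Paasche component (current-period weights):
ΣP(Period 1)Q(Period 1) = 7010.20×1 + 73.79×15 + 877.22×8 + 935.12×5 = 7010.2 + 1106.85 + 7017.76 + 4675.6 = 19810.41
ΣP(Period 0)Q(Period 1) = 5608.43×1 + 52.64×15 + 635.16×8 + 746.30×5 = 5608.43 + 789.6 + 5081.28 + 3731.5 = 15210.81
P = 19810.41 / 15210.81 × 100 = 130.2390
Fisher = √(L × P) = √(130.3314 × 130.2390) = 130.2852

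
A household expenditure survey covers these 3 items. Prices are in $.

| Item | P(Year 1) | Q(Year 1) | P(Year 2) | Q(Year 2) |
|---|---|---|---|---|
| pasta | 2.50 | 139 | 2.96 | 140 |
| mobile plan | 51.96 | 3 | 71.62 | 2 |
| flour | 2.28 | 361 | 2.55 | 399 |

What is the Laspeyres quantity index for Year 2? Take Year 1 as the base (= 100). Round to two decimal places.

Laspeyres quantity index uses base-period prices as weights.
ΣP(Year 1)·Q(Year 2) = 2.50×140 + 51.96×2 + 2.28×399 = 350 + 103.92 + 909.72 = 1363.64
ΣP(Year 1)·Q(Year 1) = 2.50×139 + 51.96×3 + 2.28×361 = 347.5 + 155.88 + 823.08 = 1326.46
Index = 1363.64 / 1326.46 × 100 = 102.8029

102.80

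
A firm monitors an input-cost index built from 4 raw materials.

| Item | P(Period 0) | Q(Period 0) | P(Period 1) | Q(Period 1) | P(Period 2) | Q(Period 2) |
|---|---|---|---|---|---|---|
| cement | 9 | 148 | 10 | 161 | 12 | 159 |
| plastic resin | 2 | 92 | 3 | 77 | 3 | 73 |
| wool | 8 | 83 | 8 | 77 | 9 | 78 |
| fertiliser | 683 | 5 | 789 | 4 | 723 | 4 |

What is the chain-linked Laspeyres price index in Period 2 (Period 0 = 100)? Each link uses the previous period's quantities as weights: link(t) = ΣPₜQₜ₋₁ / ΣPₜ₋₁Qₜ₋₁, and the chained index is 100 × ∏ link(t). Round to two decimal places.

116.50

Link Period 0→Period 1:
ΣP(Period 1)Q(Period 0) = 10×148 + 3×92 + 8×83 + 789×5 = 1480 + 276 + 664 + 3945 = 6365
ΣP(Period 0)Q(Period 0) = 9×148 + 2×92 + 8×83 + 683×5 = 1332 + 184 + 664 + 3415 = 5595
link = 6365/5595 = 1.137623
Link Period 1→Period 2:
ΣP(Period 2)Q(Period 1) = 12×161 + 3×77 + 9×77 + 723×4 = 1932 + 231 + 693 + 2892 = 5748
ΣP(Period 1)Q(Period 1) = 10×161 + 3×77 + 8×77 + 789×4 = 1610 + 231 + 616 + 3156 = 5613
link = 5748/5613 = 1.024051
Chained index = 100 × 1.137623 × 1.024051 = 116.4984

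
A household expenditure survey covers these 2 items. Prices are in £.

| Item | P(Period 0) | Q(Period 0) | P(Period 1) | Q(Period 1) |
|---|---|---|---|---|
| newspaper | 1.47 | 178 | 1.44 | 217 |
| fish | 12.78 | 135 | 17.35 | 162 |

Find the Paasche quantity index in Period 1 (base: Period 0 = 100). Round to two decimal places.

Paasche quantity index uses current-period prices as weights.
ΣP(Period 1)·Q(Period 1) = 1.44×217 + 17.35×162 = 312.48 + 2810.7 = 3123.18
ΣP(Period 1)·Q(Period 0) = 1.44×178 + 17.35×135 = 256.32 + 2342.25 = 2598.57
Index = 3123.18 / 2598.57 × 100 = 120.1884

120.19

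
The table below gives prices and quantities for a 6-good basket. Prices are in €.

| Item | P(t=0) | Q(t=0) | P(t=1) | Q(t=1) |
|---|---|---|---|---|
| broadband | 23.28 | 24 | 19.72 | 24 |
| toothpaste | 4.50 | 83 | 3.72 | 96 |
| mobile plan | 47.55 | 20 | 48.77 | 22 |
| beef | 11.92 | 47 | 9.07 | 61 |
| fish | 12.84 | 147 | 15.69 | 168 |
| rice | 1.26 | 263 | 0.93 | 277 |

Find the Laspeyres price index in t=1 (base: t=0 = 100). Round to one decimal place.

101.6

Laspeyres price index uses base-period quantities as weights.
ΣP(t=1)·Q(t=0) = 19.72×24 + 3.72×83 + 48.77×20 + 9.07×47 + 15.69×147 + 0.93×263 = 473.28 + 308.76 + 975.4 + 426.29 + 2306.43 + 244.59 = 4734.75
ΣP(t=0)·Q(t=0) = 23.28×24 + 4.50×83 + 47.55×20 + 11.92×47 + 12.84×147 + 1.26×263 = 558.72 + 373.5 + 951 + 560.24 + 1887.48 + 331.38 = 4662.32
Index = 4734.75 / 4662.32 × 100 = 101.5535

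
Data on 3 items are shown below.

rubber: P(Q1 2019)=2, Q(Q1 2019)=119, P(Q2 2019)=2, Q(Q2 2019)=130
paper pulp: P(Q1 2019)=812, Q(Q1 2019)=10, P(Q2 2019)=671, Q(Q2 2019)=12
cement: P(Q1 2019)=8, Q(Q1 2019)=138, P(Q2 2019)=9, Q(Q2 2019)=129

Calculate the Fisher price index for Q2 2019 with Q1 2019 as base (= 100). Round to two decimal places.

86.20

Laspeyres component (base-period weights):
ΣP(Q2 2019)Q(Q1 2019) = 2×119 + 671×10 + 9×138 = 238 + 6710 + 1242 = 8190
ΣP(Q1 2019)Q(Q1 2019) = 2×119 + 812×10 + 8×138 = 238 + 8120 + 1104 = 9462
L = 8190 / 9462 × 100 = 86.5568
Paasche component (current-period weights):
ΣP(Q2 2019)Q(Q2 2019) = 2×130 + 671×12 + 9×129 = 260 + 8052 + 1161 = 9473
ΣP(Q1 2019)Q(Q2 2019) = 2×130 + 812×12 + 8×129 = 260 + 9744 + 1032 = 11036
P = 9473 / 11036 × 100 = 85.8373
Fisher = √(L × P) = √(86.5568 × 85.8373) = 86.1963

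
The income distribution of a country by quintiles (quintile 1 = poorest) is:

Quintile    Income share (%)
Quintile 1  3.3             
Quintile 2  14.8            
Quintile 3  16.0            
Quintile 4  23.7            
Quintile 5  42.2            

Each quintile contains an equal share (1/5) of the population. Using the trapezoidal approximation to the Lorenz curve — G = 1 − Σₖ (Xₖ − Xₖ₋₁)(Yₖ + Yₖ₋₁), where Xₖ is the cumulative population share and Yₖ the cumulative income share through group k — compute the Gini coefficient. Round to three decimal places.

Cumulative income shares Yₖ: 0.0330, 0.1810, 0.3410, 0.5780, 1.0000
Σ (Xₖ−Xₖ₋₁)(Yₖ+Yₖ₋₁) = (1/5)(0.0330+0.0000) + (1/5)(0.1810+0.0330) + (1/5)(0.3410+0.1810) + (1/5)(0.5780+0.3410) + (1/5)(1.0000+0.5780)
  = 0.0066 + 0.0428 + 0.1044 + 0.1838 + 0.3156 = 0.6532
G = 1 − 0.6532 = 0.3468

0.347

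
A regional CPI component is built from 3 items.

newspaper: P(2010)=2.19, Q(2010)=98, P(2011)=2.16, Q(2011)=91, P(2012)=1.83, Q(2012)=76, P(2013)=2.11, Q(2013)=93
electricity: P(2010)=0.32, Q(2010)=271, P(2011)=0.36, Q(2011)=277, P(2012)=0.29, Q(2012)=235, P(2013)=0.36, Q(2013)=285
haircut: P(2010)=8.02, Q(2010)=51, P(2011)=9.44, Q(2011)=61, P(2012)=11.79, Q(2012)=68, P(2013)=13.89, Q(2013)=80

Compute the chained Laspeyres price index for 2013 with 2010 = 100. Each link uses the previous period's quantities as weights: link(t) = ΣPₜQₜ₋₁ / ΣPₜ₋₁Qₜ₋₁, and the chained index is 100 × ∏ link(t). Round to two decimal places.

Link 2010→2011:
ΣP(2011)Q(2010) = 2.16×98 + 0.36×271 + 9.44×51 = 211.68 + 97.56 + 481.44 = 790.68
ΣP(2010)Q(2010) = 2.19×98 + 0.32×271 + 8.02×51 = 214.62 + 86.72 + 409.02 = 710.36
link = 790.68/710.36 = 1.113069
Link 2011→2012:
ΣP(2012)Q(2011) = 1.83×91 + 0.29×277 + 11.79×61 = 166.53 + 80.33 + 719.19 = 966.05
ΣP(2011)Q(2011) = 2.16×91 + 0.36×277 + 9.44×61 = 196.56 + 99.72 + 575.84 = 872.12
link = 966.05/872.12 = 1.107703
Link 2012→2013:
ΣP(2013)Q(2012) = 2.11×76 + 0.36×235 + 13.89×68 = 160.36 + 84.6 + 944.52 = 1189.48
ΣP(2012)Q(2012) = 1.83×76 + 0.29×235 + 11.79×68 = 139.08 + 68.15 + 801.72 = 1008.95
link = 1189.48/1008.95 = 1.178929
Chained index = 100 × 1.113069 × 1.107703 × 1.178929 = 145.3561

145.36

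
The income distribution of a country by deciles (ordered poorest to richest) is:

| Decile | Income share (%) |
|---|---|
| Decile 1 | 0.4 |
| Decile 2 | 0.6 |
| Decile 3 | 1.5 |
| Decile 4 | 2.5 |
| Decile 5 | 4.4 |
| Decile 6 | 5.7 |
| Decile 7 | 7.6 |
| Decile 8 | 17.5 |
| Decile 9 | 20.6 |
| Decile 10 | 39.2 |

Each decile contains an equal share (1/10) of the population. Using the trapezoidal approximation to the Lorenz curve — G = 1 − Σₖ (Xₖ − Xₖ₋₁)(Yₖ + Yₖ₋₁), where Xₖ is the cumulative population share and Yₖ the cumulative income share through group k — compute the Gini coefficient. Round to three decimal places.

0.586

Cumulative income shares Yₖ: 0.0040, 0.0100, 0.0250, 0.0500, 0.0940, 0.1510, 0.2270, 0.4020, 0.6080, 1.0000
Σ (Xₖ−Xₖ₋₁)(Yₖ+Yₖ₋₁) = (1/10)(0.0040+0.0000) + (1/10)(0.0100+0.0040) + (1/10)(0.0250+0.0100) + (1/10)(0.0500+0.0250) + (1/10)(0.0940+0.0500) + (1/10)(0.1510+0.0940) + (1/10)(0.2270+0.1510) + (1/10)(0.4020+0.2270) + (1/10)(0.6080+0.4020) + (1/10)(1.0000+0.6080)
  = 0.0004 + 0.0014 + 0.0035 + 0.0075 + 0.0144 + 0.0245 + 0.0378 + 0.0629 + 0.1010 + 0.1608 = 0.4142
G = 1 − 0.4142 = 0.5858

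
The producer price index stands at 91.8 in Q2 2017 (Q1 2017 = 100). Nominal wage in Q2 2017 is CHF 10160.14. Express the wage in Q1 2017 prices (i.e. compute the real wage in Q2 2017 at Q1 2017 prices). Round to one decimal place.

Real = Nominal ÷ (Index/100) = 10160.14 ÷ (91.8/100)
     = 10160.14 ÷ 0.918 = 11067.6906

11067.7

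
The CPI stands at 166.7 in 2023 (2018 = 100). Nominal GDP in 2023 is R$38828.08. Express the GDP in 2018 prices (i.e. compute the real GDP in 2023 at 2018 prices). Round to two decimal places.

23292.19

Real = Nominal ÷ (Index/100) = 38828.08 ÷ (166.7/100)
     = 38828.08 ÷ 1.667 = 23292.1896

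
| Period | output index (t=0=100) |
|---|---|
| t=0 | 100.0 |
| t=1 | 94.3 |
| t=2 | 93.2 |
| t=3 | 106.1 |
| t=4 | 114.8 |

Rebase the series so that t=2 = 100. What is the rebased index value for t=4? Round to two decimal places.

123.18

Rebased(t=4) = 114.8 / 93.2 × 100 = 123.1760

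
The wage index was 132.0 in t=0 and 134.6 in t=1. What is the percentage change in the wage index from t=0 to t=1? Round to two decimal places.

1.97%

Change = (134.6 − 132.0) / 132.0 × 100
       = 2.6 / 132.0 × 100 = 1.9697%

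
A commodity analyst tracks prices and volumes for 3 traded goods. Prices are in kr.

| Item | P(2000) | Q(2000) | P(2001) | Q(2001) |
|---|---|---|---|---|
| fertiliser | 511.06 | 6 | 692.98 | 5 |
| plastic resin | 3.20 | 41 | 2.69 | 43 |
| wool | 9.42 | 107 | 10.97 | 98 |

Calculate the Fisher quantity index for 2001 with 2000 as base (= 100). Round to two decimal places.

85.77

Laspeyres component (base-period weights):
ΣP(2000)Q(2001) = 511.06×5 + 3.20×43 + 9.42×98 = 2555.3 + 137.6 + 923.16 = 3616.06
ΣP(2000)Q(2000) = 511.06×6 + 3.20×41 + 9.42×107 = 3066.36 + 131.2 + 1007.94 = 4205.5
L = 3616.06 / 4205.5 × 100 = 85.9841
Paasche component (current-period weights):
ΣP(2001)Q(2001) = 692.98×5 + 2.69×43 + 10.97×98 = 3464.9 + 115.67 + 1075.06 = 4655.63
ΣP(2001)Q(2000) = 692.98×6 + 2.69×41 + 10.97×107 = 4157.88 + 110.29 + 1173.79 = 5441.96
P = 4655.63 / 5441.96 × 100 = 85.5506
Fisher = √(L × P) = √(85.9841 × 85.5506) = 85.7671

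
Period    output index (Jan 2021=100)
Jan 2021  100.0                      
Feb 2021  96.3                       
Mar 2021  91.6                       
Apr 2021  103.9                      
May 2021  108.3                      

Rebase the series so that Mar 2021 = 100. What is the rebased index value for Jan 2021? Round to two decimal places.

109.17

Rebased(Jan 2021) = 100.0 / 91.6 × 100 = 109.1703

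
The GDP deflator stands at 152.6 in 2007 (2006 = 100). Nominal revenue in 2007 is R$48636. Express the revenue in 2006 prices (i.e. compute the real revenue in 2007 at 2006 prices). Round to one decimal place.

31871.6

Real = Nominal ÷ (Index/100) = 48636 ÷ (152.6/100)
     = 48636 ÷ 1.526 = 31871.5596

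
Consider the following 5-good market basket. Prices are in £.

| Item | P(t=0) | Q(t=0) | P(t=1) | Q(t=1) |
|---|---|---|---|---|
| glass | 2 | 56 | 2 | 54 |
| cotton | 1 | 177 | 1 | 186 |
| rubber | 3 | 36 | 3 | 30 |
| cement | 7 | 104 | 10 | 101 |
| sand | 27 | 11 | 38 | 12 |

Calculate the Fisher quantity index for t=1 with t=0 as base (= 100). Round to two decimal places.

Laspeyres component (base-period weights):
ΣP(t=0)Q(t=1) = 2×54 + 1×186 + 3×30 + 7×101 + 27×12 = 108 + 186 + 90 + 707 + 324 = 1415
ΣP(t=0)Q(t=0) = 2×56 + 1×177 + 3×36 + 7×104 + 27×11 = 112 + 177 + 108 + 728 + 297 = 1422
L = 1415 / 1422 × 100 = 99.5077
Paasche component (current-period weights):
ΣP(t=1)Q(t=1) = 2×54 + 1×186 + 3×30 + 10×101 + 38×12 = 108 + 186 + 90 + 1010 + 456 = 1850
ΣP(t=1)Q(t=0) = 2×56 + 1×177 + 3×36 + 10×104 + 38×11 = 112 + 177 + 108 + 1040 + 418 = 1855
P = 1850 / 1855 × 100 = 99.7305
Fisher = √(L × P) = √(99.5077 × 99.7305) = 99.6190

99.62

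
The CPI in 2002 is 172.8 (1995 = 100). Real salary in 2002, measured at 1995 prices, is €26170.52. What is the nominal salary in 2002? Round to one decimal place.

45222.7

Nominal = Real × (Index/100) = 26170.52 × (172.8/100)
        = 26170.52 × 1.728 = 45222.6586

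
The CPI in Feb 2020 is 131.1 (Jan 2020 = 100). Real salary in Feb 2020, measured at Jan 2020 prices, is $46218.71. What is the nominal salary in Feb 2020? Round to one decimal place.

60592.7

Nominal = Real × (Index/100) = 46218.71 × (131.1/100)
        = 46218.71 × 1.311 = 60592.7288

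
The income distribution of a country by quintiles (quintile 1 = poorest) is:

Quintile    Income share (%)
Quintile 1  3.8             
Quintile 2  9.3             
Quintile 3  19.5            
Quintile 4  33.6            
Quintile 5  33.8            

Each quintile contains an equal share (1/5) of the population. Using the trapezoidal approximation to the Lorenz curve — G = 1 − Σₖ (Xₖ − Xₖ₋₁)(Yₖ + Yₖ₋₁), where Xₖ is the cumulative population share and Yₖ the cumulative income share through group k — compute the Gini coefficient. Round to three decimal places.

Cumulative income shares Yₖ: 0.0380, 0.1310, 0.3260, 0.6620, 1.0000
Σ (Xₖ−Xₖ₋₁)(Yₖ+Yₖ₋₁) = (1/5)(0.0380+0.0000) + (1/5)(0.1310+0.0380) + (1/5)(0.3260+0.1310) + (1/5)(0.6620+0.3260) + (1/5)(1.0000+0.6620)
  = 0.0076 + 0.0338 + 0.0914 + 0.1976 + 0.3324 = 0.6628
G = 1 − 0.6628 = 0.3372

0.337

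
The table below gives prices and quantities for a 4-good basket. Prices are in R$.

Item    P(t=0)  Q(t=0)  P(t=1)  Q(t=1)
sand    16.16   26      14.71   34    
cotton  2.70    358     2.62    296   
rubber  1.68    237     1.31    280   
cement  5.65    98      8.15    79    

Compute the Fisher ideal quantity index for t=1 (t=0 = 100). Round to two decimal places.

Laspeyres component (base-period weights):
ΣP(t=0)Q(t=1) = 16.16×34 + 2.70×296 + 1.68×280 + 5.65×79 = 549.44 + 799.2 + 470.4 + 446.35 = 2265.39
ΣP(t=0)Q(t=0) = 16.16×26 + 2.70×358 + 1.68×237 + 5.65×98 = 420.16 + 966.6 + 398.16 + 553.7 = 2338.62
L = 2265.39 / 2338.62 × 100 = 96.8687
Paasche component (current-period weights):
ΣP(t=1)Q(t=1) = 14.71×34 + 2.62×296 + 1.31×280 + 8.15×79 = 500.14 + 775.52 + 366.8 + 643.85 = 2286.31
ΣP(t=1)Q(t=0) = 14.71×26 + 2.62×358 + 1.31×237 + 8.15×98 = 382.46 + 937.96 + 310.47 + 798.7 = 2429.59
P = 2286.31 / 2429.59 × 100 = 94.1027
Fisher = √(L × P) = √(96.8687 × 94.1027) = 95.4757

95.48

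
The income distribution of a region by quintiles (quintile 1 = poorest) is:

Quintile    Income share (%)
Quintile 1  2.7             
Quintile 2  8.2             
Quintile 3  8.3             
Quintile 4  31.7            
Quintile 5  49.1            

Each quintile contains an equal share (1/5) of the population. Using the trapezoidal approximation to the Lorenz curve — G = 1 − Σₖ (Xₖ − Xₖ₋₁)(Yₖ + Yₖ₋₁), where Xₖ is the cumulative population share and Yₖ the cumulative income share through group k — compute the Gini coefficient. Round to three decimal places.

Cumulative income shares Yₖ: 0.0270, 0.1090, 0.1920, 0.5090, 1.0000
Σ (Xₖ−Xₖ₋₁)(Yₖ+Yₖ₋₁) = (1/5)(0.0270+0.0000) + (1/5)(0.1090+0.0270) + (1/5)(0.1920+0.1090) + (1/5)(0.5090+0.1920) + (1/5)(1.0000+0.5090)
  = 0.0054 + 0.0272 + 0.0602 + 0.1402 + 0.3018 = 0.5348
G = 1 − 0.5348 = 0.4652

0.465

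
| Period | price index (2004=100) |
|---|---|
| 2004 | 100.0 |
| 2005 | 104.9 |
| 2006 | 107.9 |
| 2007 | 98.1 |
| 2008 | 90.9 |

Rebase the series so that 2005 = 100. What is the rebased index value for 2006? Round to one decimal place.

102.9

Rebased(2006) = 107.9 / 104.9 × 100 = 102.8599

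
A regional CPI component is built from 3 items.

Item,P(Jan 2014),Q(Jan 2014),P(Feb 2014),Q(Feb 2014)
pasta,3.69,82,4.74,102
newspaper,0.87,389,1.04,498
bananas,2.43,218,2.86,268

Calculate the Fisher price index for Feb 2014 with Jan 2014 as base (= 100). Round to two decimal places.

Laspeyres component (base-period weights):
ΣP(Feb 2014)Q(Jan 2014) = 4.74×82 + 1.04×389 + 2.86×218 = 388.68 + 404.56 + 623.48 = 1416.72
ΣP(Jan 2014)Q(Jan 2014) = 3.69×82 + 0.87×389 + 2.43×218 = 302.58 + 338.43 + 529.74 = 1170.75
L = 1416.72 / 1170.75 × 100 = 121.0096
Paasche component (current-period weights):
ΣP(Feb 2014)Q(Feb 2014) = 4.74×102 + 1.04×498 + 2.86×268 = 483.48 + 517.92 + 766.48 = 1767.88
ΣP(Jan 2014)Q(Feb 2014) = 3.69×102 + 0.87×498 + 2.43×268 = 376.38 + 433.26 + 651.24 = 1460.88
P = 1767.88 / 1460.88 × 100 = 121.0147
Fisher = √(L × P) = √(121.0096 × 121.0147) = 121.0122

121.01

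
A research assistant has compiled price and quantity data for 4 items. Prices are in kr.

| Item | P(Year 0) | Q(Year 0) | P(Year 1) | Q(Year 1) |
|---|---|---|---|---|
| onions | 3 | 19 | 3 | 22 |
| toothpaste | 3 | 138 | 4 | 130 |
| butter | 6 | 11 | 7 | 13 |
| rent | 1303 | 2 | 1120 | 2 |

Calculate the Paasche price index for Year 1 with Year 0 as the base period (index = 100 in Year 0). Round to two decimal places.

Paasche price index uses current-period quantities as weights.
ΣP(Year 1)·Q(Year 1) = 3×22 + 4×130 + 7×13 + 1120×2 = 66 + 520 + 91 + 2240 = 2917
ΣP(Year 0)·Q(Year 1) = 3×22 + 3×130 + 6×13 + 1303×2 = 66 + 390 + 78 + 2606 = 3140
Index = 2917 / 3140 × 100 = 92.8981

92.90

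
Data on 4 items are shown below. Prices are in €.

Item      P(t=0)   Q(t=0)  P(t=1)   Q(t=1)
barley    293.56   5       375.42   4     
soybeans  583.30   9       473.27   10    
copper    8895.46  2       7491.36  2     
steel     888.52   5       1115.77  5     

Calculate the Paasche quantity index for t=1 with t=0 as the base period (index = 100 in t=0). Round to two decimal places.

Paasche quantity index uses current-period prices as weights.
ΣP(t=1)·Q(t=1) = 375.42×4 + 473.27×10 + 7491.36×2 + 1115.77×5 = 1501.68 + 4732.7 + 14982.72 + 5578.85 = 26795.95
ΣP(t=1)·Q(t=0) = 375.42×5 + 473.27×9 + 7491.36×2 + 1115.77×5 = 1877.1 + 4259.43 + 14982.72 + 5578.85 = 26698.1
Index = 26795.95 / 26698.1 × 100 = 100.3665

100.37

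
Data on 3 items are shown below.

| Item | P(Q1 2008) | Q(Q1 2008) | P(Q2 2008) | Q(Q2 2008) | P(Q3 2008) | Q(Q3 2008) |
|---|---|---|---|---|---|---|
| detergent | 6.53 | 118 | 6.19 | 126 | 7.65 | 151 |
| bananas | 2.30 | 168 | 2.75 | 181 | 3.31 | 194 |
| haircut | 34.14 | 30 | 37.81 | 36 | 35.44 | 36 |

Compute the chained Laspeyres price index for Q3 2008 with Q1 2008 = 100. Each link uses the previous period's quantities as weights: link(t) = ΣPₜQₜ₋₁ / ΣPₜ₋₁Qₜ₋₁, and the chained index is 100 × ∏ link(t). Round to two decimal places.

Link Q1 2008→Q2 2008:
ΣP(Q2 2008)Q(Q1 2008) = 6.19×118 + 2.75×168 + 37.81×30 = 730.42 + 462 + 1134.3 = 2326.72
ΣP(Q1 2008)Q(Q1 2008) = 6.53×118 + 2.30×168 + 34.14×30 = 770.54 + 386.4 + 1024.2 = 2181.14
link = 2326.72/2181.14 = 1.066745
Link Q2 2008→Q3 2008:
ΣP(Q3 2008)Q(Q2 2008) = 7.65×126 + 3.31×181 + 35.44×36 = 963.9 + 599.11 + 1275.84 = 2838.85
ΣP(Q2 2008)Q(Q2 2008) = 6.19×126 + 2.75×181 + 37.81×36 = 779.94 + 497.75 + 1361.16 = 2638.85
link = 2838.85/2638.85 = 1.075791
Chained index = 100 × 1.066745 × 1.075791 = 114.7594

114.76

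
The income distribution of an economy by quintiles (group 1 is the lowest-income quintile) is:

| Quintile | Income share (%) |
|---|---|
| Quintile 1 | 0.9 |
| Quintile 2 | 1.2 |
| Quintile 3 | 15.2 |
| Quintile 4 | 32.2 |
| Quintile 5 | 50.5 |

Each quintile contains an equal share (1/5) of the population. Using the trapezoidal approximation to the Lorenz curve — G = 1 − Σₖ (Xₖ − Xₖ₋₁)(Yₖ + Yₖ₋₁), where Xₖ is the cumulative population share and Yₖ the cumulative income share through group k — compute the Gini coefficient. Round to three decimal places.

0.521

Cumulative income shares Yₖ: 0.0090, 0.0210, 0.1730, 0.4950, 1.0000
Σ (Xₖ−Xₖ₋₁)(Yₖ+Yₖ₋₁) = (1/5)(0.0090+0.0000) + (1/5)(0.0210+0.0090) + (1/5)(0.1730+0.0210) + (1/5)(0.4950+0.1730) + (1/5)(1.0000+0.4950)
  = 0.0018 + 0.0060 + 0.0388 + 0.1336 + 0.2990 = 0.4792
G = 1 − 0.4792 = 0.5208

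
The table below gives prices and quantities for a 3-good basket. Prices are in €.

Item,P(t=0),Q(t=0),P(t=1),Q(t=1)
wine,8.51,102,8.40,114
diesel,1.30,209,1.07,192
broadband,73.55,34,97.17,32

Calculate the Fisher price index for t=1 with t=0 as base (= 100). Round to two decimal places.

Laspeyres component (base-period weights):
ΣP(t=1)Q(t=0) = 8.40×102 + 1.07×209 + 97.17×34 = 856.8 + 223.63 + 3303.78 = 4384.21
ΣP(t=0)Q(t=0) = 8.51×102 + 1.30×209 + 73.55×34 = 868.02 + 271.7 + 2500.7 = 3640.42
L = 4384.21 / 3640.42 × 100 = 120.4314
Paasche component (current-period weights):
ΣP(t=1)Q(t=1) = 8.40×114 + 1.07×192 + 97.17×32 = 957.6 + 205.44 + 3109.44 = 4272.48
ΣP(t=0)Q(t=1) = 8.51×114 + 1.30×192 + 73.55×32 = 970.14 + 249.6 + 2353.6 = 3573.34
P = 4272.48 / 3573.34 × 100 = 119.5654
Fisher = √(L × P) = √(120.4314 × 119.5654) = 119.9977

120.00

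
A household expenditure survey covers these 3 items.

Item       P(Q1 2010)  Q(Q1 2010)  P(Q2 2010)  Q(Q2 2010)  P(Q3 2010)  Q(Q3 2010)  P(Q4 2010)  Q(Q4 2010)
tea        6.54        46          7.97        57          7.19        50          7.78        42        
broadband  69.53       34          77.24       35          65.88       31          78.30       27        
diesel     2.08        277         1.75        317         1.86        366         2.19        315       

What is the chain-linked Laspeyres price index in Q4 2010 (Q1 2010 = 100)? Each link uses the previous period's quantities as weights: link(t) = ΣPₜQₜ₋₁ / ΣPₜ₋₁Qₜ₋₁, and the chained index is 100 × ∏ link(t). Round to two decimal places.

112.12

Link Q1 2010→Q2 2010:
ΣP(Q2 2010)Q(Q1 2010) = 7.97×46 + 77.24×34 + 1.75×277 = 366.62 + 2626.16 + 484.75 = 3477.53
ΣP(Q1 2010)Q(Q1 2010) = 6.54×46 + 69.53×34 + 2.08×277 = 300.84 + 2364.02 + 576.16 = 3241.02
link = 3477.53/3241.02 = 1.072974
Link Q2 2010→Q3 2010:
ΣP(Q3 2010)Q(Q2 2010) = 7.19×57 + 65.88×35 + 1.86×317 = 409.83 + 2305.8 + 589.62 = 3305.25
ΣP(Q2 2010)Q(Q2 2010) = 7.97×57 + 77.24×35 + 1.75×317 = 454.29 + 2703.4 + 554.75 = 3712.44
link = 3305.25/3712.44 = 0.890317
Link Q3 2010→Q4 2010:
ΣP(Q4 2010)Q(Q3 2010) = 7.78×50 + 78.30×31 + 2.19×366 = 389 + 2427.3 + 801.54 = 3617.84
ΣP(Q3 2010)Q(Q3 2010) = 7.19×50 + 65.88×31 + 1.86×366 = 359.5 + 2042.28 + 680.76 = 3082.54
link = 3617.84/3082.54 = 1.173655
Chained index = 100 × 1.072974 × 0.890317 × 1.173655 = 112.1178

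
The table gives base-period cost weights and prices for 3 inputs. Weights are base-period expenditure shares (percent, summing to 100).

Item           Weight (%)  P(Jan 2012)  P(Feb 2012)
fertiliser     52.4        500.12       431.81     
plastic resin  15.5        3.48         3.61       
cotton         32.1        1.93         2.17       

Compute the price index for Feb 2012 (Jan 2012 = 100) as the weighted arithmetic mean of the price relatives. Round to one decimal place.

fertiliser: 52.4 × (431.81/500.12) = 52.4 × 0.863413 = 45.2428
plastic resin: 15.5 × (3.61/3.48) = 15.5 × 1.037356 = 16.0790
cotton: 32.1 × (2.17/1.93) = 32.1 × 1.124352 = 36.0917
Index = Σ wᵢ·(p₁ᵢ/p₀ᵢ) = 45.2428 + 16.0790 + 36.0917 = 97.4136

97.4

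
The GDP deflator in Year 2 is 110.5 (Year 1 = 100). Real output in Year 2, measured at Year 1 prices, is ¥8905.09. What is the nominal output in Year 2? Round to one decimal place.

9840.1

Nominal = Real × (Index/100) = 8905.09 × (110.5/100)
        = 8905.09 × 1.105 = 9840.1244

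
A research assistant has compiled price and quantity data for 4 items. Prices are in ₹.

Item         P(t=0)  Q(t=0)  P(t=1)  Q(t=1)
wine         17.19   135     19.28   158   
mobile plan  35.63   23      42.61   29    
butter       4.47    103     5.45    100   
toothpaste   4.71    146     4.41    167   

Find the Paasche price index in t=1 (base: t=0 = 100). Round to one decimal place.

Paasche price index uses current-period quantities as weights.
ΣP(t=1)·Q(t=1) = 19.28×158 + 42.61×29 + 5.45×100 + 4.41×167 = 3046.24 + 1235.69 + 545 + 736.47 = 5563.4
ΣP(t=0)·Q(t=1) = 17.19×158 + 35.63×29 + 4.47×100 + 4.71×167 = 2716.02 + 1033.27 + 447 + 786.57 = 4982.86
Index = 5563.4 / 4982.86 × 100 = 111.6507

111.7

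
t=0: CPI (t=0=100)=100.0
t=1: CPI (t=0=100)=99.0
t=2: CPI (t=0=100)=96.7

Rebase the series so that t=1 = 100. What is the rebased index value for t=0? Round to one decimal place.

Rebased(t=0) = 100.0 / 99.0 × 100 = 101.0101

101.0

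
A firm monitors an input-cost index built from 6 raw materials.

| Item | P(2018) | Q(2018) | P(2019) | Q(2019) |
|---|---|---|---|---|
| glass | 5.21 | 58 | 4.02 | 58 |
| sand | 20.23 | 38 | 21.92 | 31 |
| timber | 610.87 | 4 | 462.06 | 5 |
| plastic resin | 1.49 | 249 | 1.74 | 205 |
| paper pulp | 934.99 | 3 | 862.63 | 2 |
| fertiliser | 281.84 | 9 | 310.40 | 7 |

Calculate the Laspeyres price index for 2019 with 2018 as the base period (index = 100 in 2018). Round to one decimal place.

94.6

Laspeyres price index uses base-period quantities as weights.
ΣP(2019)·Q(2018) = 4.02×58 + 21.92×38 + 462.06×4 + 1.74×249 + 862.63×3 + 310.40×9 = 233.16 + 832.96 + 1848.24 + 433.26 + 2587.89 + 2793.6 = 8729.11
ΣP(2018)·Q(2018) = 5.21×58 + 20.23×38 + 610.87×4 + 1.49×249 + 934.99×3 + 281.84×9 = 302.18 + 768.74 + 2443.48 + 371.01 + 2804.97 + 2536.56 = 9226.94
Index = 8729.11 / 9226.94 × 100 = 94.6046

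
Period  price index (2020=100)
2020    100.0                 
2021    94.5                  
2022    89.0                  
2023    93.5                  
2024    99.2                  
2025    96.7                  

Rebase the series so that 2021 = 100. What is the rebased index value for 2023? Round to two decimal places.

98.94

Rebased(2023) = 93.5 / 94.5 × 100 = 98.9418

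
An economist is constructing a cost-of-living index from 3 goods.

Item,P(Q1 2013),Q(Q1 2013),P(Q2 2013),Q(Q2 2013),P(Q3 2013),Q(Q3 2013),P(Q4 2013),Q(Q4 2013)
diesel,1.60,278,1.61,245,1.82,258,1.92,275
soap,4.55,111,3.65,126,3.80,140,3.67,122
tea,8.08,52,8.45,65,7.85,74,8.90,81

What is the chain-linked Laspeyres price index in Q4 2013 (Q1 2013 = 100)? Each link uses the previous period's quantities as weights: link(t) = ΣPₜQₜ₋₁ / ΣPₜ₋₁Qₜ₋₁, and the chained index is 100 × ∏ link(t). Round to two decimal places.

Link Q1 2013→Q2 2013:
ΣP(Q2 2013)Q(Q1 2013) = 1.61×278 + 3.65×111 + 8.45×52 = 447.58 + 405.15 + 439.4 = 1292.13
ΣP(Q1 2013)Q(Q1 2013) = 1.60×278 + 4.55×111 + 8.08×52 = 444.8 + 505.05 + 420.16 = 1370.01
link = 1292.13/1370.01 = 0.943154
Link Q2 2013→Q3 2013:
ΣP(Q3 2013)Q(Q2 2013) = 1.82×245 + 3.80×126 + 7.85×65 = 445.9 + 478.8 + 510.25 = 1434.95
ΣP(Q2 2013)Q(Q2 2013) = 1.61×245 + 3.65×126 + 8.45×65 = 394.45 + 459.9 + 549.25 = 1403.6
link = 1434.95/1403.6 = 1.022335
Link Q3 2013→Q4 2013:
ΣP(Q4 2013)Q(Q3 2013) = 1.92×258 + 3.67×140 + 8.90×74 = 495.36 + 513.8 + 658.6 = 1667.76
ΣP(Q3 2013)Q(Q3 2013) = 1.82×258 + 3.80×140 + 7.85×74 = 469.56 + 532 + 580.9 = 1582.46
link = 1667.76/1582.46 = 1.053903
Chained index = 100 × 0.943154 × 1.022335 × 1.053903 = 101.6194

101.62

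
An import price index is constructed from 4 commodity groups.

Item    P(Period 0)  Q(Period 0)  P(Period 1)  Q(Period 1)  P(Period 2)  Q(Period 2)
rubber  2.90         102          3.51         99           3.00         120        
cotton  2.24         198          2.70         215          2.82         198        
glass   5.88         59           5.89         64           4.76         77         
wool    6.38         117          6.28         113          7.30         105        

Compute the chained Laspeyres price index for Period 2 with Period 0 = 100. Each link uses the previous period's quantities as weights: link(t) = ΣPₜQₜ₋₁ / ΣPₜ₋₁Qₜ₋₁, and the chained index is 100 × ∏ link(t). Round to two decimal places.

108.73

Link Period 0→Period 1:
ΣP(Period 1)Q(Period 0) = 3.51×102 + 2.70×198 + 5.89×59 + 6.28×117 = 358.02 + 534.6 + 347.51 + 734.76 = 1974.89
ΣP(Period 0)Q(Period 0) = 2.90×102 + 2.24×198 + 5.88×59 + 6.38×117 = 295.8 + 443.52 + 346.92 + 746.46 = 1832.7
link = 1974.89/1832.7 = 1.077585
Link Period 1→Period 2:
ΣP(Period 2)Q(Period 1) = 3.00×99 + 2.82×215 + 4.76×64 + 7.30×113 = 297 + 606.3 + 304.64 + 824.9 = 2032.84
ΣP(Period 1)Q(Period 1) = 3.51×99 + 2.70×215 + 5.89×64 + 6.28×113 = 347.49 + 580.5 + 376.96 + 709.64 = 2014.59
link = 2032.84/2014.59 = 1.009059
Chained index = 100 × 1.077585 × 1.009059 = 108.7347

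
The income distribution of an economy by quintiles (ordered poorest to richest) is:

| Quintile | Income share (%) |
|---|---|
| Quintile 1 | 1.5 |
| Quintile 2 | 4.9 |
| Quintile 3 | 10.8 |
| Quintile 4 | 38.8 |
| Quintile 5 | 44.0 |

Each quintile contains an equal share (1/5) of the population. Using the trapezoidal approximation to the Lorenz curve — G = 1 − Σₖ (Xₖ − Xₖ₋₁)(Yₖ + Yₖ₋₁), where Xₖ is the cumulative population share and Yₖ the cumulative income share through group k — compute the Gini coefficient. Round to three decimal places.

Cumulative income shares Yₖ: 0.0150, 0.0640, 0.1720, 0.5600, 1.0000
Σ (Xₖ−Xₖ₋₁)(Yₖ+Yₖ₋₁) = (1/5)(0.0150+0.0000) + (1/5)(0.0640+0.0150) + (1/5)(0.1720+0.0640) + (1/5)(0.5600+0.1720) + (1/5)(1.0000+0.5600)
  = 0.0030 + 0.0158 + 0.0472 + 0.1464 + 0.3120 = 0.5244
G = 1 − 0.5244 = 0.4756

0.476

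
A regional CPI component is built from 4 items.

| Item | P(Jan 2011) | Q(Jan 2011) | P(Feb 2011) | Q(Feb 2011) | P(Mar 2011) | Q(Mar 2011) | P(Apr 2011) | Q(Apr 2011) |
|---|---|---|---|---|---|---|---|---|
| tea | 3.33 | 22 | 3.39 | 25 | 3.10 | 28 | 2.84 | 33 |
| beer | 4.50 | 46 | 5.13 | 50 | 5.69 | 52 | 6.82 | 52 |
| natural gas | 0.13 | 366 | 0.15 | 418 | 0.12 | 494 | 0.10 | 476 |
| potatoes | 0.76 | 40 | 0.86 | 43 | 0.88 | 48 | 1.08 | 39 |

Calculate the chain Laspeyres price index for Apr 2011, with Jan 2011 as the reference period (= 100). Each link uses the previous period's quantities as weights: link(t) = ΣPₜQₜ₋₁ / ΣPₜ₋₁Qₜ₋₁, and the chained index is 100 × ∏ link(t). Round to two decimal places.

Link Jan 2011→Feb 2011:
ΣP(Feb 2011)Q(Jan 2011) = 3.39×22 + 5.13×46 + 0.15×366 + 0.86×40 = 74.58 + 235.98 + 54.9 + 34.4 = 399.86
ΣP(Jan 2011)Q(Jan 2011) = 3.33×22 + 4.50×46 + 0.13×366 + 0.76×40 = 73.26 + 207 + 47.58 + 30.4 = 358.24
link = 399.86/358.24 = 1.116179
Link Feb 2011→Mar 2011:
ΣP(Mar 2011)Q(Feb 2011) = 3.10×25 + 5.69×50 + 0.12×418 + 0.88×43 = 77.5 + 284.5 + 50.16 + 37.84 = 450
ΣP(Feb 2011)Q(Feb 2011) = 3.39×25 + 5.13×50 + 0.15×418 + 0.86×43 = 84.75 + 256.5 + 62.7 + 36.98 = 440.93
link = 450/440.93 = 1.020570
Link Mar 2011→Apr 2011:
ΣP(Apr 2011)Q(Mar 2011) = 2.84×28 + 6.82×52 + 0.10×494 + 1.08×48 = 79.52 + 354.64 + 49.4 + 51.84 = 535.4
ΣP(Mar 2011)Q(Mar 2011) = 3.10×28 + 5.69×52 + 0.12×494 + 0.88×48 = 86.8 + 295.88 + 59.28 + 42.24 = 484.2
link = 535.4/484.2 = 1.105741
Chained index = 100 × 1.116179 × 1.020570 × 1.105741 = 125.9593

125.96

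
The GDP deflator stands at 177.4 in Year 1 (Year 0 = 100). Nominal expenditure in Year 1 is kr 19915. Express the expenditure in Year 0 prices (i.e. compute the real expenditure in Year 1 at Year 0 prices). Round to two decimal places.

11226.04

Real = Nominal ÷ (Index/100) = 19915 ÷ (177.4/100)
     = 19915 ÷ 1.774 = 11226.0428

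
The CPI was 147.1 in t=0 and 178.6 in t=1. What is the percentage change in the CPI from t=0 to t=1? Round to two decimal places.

21.41%

Change = (178.6 − 147.1) / 147.1 × 100
       = 31.5 / 147.1 × 100 = 21.4140%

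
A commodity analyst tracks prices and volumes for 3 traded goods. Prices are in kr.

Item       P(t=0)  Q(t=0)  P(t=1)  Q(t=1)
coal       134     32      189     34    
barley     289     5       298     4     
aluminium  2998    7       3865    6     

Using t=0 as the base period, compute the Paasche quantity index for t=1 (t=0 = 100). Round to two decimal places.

89.06

Paasche quantity index uses current-period prices as weights.
ΣP(t=1)·Q(t=1) = 189×34 + 298×4 + 3865×6 = 6426 + 1192 + 23190 = 30808
ΣP(t=1)·Q(t=0) = 189×32 + 298×5 + 3865×7 = 6048 + 1490 + 27055 = 34593
Index = 30808 / 34593 × 100 = 89.0585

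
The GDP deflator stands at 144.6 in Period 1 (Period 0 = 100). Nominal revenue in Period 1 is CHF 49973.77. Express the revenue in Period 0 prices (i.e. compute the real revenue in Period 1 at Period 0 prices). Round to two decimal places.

Real = Nominal ÷ (Index/100) = 49973.77 ÷ (144.6/100)
     = 49973.77 ÷ 1.446 = 34560.0069

34560.01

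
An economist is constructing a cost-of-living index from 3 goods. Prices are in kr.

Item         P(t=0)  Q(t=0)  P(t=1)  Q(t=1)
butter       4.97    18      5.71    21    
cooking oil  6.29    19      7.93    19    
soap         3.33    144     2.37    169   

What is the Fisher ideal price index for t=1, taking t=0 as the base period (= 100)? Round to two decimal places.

85.85

Laspeyres component (base-period weights):
ΣP(t=1)Q(t=0) = 5.71×18 + 7.93×19 + 2.37×144 = 102.78 + 150.67 + 341.28 = 594.73
ΣP(t=0)Q(t=0) = 4.97×18 + 6.29×19 + 3.33×144 = 89.46 + 119.51 + 479.52 = 688.49
L = 594.73 / 688.49 × 100 = 86.3818
Paasche component (current-period weights):
ΣP(t=1)Q(t=1) = 5.71×21 + 7.93×19 + 2.37×169 = 119.91 + 150.67 + 400.53 = 671.11
ΣP(t=0)Q(t=1) = 4.97×21 + 6.29×19 + 3.33×169 = 104.37 + 119.51 + 562.77 = 786.65
P = 671.11 / 786.65 × 100 = 85.3124
Fisher = √(L × P) = √(86.3818 × 85.3124) = 85.8454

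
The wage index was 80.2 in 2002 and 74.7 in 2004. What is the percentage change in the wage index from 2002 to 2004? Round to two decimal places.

Change = (74.7 − 80.2) / 80.2 × 100
       = -5.5 / 80.2 × 100 = -6.8579%

-6.86%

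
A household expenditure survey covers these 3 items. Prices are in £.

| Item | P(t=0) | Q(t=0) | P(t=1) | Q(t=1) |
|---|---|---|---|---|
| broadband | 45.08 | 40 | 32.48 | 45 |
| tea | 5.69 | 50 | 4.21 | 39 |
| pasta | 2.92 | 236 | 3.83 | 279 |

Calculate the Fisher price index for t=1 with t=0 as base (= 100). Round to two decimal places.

Laspeyres component (base-period weights):
ΣP(t=1)Q(t=0) = 32.48×40 + 4.21×50 + 3.83×236 = 1299.2 + 210.5 + 903.88 = 2413.58
ΣP(t=0)Q(t=0) = 45.08×40 + 5.69×50 + 2.92×236 = 1803.2 + 284.5 + 689.12 = 2776.82
L = 2413.58 / 2776.82 × 100 = 86.9188
Paasche component (current-period weights):
ΣP(t=1)Q(t=1) = 32.48×45 + 4.21×39 + 3.83×279 = 1461.6 + 164.19 + 1068.57 = 2694.36
ΣP(t=0)Q(t=1) = 45.08×45 + 5.69×39 + 2.92×279 = 2028.6 + 221.91 + 814.68 = 3065.19
P = 2694.36 / 3065.19 × 100 = 87.9019
Fisher = √(L × P) = √(86.9188 × 87.9019) = 87.4090

87.41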